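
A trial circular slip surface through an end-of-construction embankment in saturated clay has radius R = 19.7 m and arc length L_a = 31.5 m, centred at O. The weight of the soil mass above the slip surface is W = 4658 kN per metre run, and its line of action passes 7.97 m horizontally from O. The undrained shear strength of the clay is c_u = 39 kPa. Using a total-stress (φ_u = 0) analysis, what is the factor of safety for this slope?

Taking moments about the centre O, the resisting moment is provided by the undrained shear strength acting along the arc:
M_R = c_u·L_a·R = 39·31.50·19.7 = 24201.5 kN·m/m
M_D = W·d = 4658·7.97 = 37124.3 kN·m/m
FS = M_R / M_D = 24201.5 / 37124.3 = 0.652

FS = 0.65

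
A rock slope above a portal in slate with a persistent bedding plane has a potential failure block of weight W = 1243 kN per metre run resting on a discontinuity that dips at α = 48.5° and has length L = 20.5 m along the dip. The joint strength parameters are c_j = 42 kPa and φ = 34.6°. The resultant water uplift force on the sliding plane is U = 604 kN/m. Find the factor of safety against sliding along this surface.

Resolving the block weight along and normal to the plane and applying the Mohr–Coulomb strength on the joint:
N' = W cosα − U = 1243·cos48.5° − 604 = 219.6 kN/m
Driving force T = W sinα = 1243·sin48.5° = 931.0 kN/m
Resisting force R = c_j·L + N'·tanφ = 42·20.5 + 219.6·tan34.6° = 861.0 + 151.5 = 1012.5 kN/m
FS = R / T = 1012.5 / 931.0 = 1.088

FS = 1.09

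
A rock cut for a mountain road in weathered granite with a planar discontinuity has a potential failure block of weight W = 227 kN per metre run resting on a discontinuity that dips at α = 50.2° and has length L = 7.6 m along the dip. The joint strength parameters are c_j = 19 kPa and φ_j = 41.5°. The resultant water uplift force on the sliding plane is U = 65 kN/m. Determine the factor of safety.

Resolving the block weight along and normal to the plane and applying the Mohr–Coulomb strength on the joint:
N' = W cosα − U = 227·cos50.2° − 65 = 80.3 kN/m
Driving force T = W sinα = 227·sin50.2° = 174.4 kN/m
Resisting force R = c_j·L + N'·tanφ_j = 19·7.6 + 80.3·tan41.5° = 144.4 + 71.0 = 215.4 kN/m
FS = R / T = 215.4 / 174.4 = 1.235

FS = 1.24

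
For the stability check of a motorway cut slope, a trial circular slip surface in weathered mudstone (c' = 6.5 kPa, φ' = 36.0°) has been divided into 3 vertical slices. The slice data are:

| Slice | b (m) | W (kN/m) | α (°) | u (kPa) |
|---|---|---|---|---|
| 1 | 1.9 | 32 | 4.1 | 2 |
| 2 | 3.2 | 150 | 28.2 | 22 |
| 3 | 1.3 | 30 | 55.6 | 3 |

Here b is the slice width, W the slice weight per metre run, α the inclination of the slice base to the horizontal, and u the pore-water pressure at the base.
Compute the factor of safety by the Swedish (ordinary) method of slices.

Ordinary method of slices: FS = Σ[c'·Δl_i + (W_i cosα_i − u_i·Δl_i)·tanφ'] / Σ W_i sinα_i, with Δl_i = b_i / cosα_i.
Slice 1: Δl = 1.9/cos4.1° = 1.905 m; N'_1 = 32·cos4.1° − 2·1.905 = 28.1; c'Δl = 12.38; W sinα = 2.3
Slice 2: Δl = 3.2/cos28.2° = 3.631 m; N'_2 = 150·cos28.2° − 22·3.631 = 52.3; c'Δl = 23.60; W sinα = 70.9
Slice 3: Δl = 1.3/cos55.6° = 2.301 m; N'_3 = 30·cos55.6° − 3·2.301 = 10.0; c'Δl = 14.96; W sinα = 24.8
Σc'Δl = 50.9 kN/m; ΣN' = 90.5 kN/m; ΣW sinα = 97.9 kN/m
Resisting = 50.9 + 90.5·tan36.0° = 50.9 + 65.7 = 116.7 kN/m
FS = 116.7 / 97.9 = 1.191

FS = 1.19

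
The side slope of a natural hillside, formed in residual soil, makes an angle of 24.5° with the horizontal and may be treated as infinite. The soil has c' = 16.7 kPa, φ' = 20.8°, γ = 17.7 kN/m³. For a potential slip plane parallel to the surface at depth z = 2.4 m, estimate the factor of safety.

FS = 1.88

For an infinite slope with a slip plane parallel to the surface (no pore pressure): FS = [c' + γz cos²β tanφ'] / [γz sinβ cosβ].
γz = 17.7·2.4 = 42.48 kN/m²
Numerator = 16.7 + 42.48·cos²24.5°·tan20.8° = 16.7 + 42.48·0.8280·0.3799 = 30.062 kPa
Denominator = 42.48·sin24.5°·cos24.5° = 42.48·0.4147·0.9100 = 16.030 kPa
FS = 30.062 / 16.030 = 1.875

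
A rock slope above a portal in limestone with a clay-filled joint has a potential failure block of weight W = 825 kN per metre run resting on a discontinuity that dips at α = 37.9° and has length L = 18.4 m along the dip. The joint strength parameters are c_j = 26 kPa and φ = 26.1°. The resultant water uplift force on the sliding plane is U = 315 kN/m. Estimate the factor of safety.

Resolving the block weight along and normal to the plane and applying the Mohr–Coulomb strength on the joint:
N' = W cosα − U = 825·cos37.9° − 315 = 336.0 kN/m
Driving force T = W sinα = 825·sin37.9° = 506.8 kN/m
Resisting force R = c_j·L + N'·tanφ = 26·18.4 + 336.0·tan26.1° = 478.4 + 164.6 = 643.0 kN/m
FS = R / T = 643.0 / 506.8 = 1.269

FS = 1.27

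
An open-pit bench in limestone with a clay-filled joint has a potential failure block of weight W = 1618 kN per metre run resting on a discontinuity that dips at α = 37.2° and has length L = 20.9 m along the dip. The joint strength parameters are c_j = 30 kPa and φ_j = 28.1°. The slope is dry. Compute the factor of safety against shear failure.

FS = 1.34

Resolving the block weight along and normal to the plane and applying the Mohr–Coulomb strength on the joint:
N' = W cosα = 1618·cos37.2° = 1288.8 kN/m
Driving force T = W sinα = 1618·sin37.2° = 978.2 kN/m
Resisting force R = c_j·L + N'·tanφ_j = 30·20.9 + 1288.8·tan28.1° = 627.0 + 688.1 = 1315.1 kN/m
FS = R / T = 1315.1 / 978.2 = 1.344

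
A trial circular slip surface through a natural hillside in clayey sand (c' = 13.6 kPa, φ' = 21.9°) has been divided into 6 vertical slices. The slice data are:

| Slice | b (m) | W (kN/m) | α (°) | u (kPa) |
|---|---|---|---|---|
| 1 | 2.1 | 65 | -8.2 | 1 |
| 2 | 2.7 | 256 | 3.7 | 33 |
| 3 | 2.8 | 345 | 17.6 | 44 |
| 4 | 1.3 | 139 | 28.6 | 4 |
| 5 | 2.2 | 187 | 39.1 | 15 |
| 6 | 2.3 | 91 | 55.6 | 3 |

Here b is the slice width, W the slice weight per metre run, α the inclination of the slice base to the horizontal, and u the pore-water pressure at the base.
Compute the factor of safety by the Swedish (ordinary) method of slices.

FS = 1.33

Ordinary method of slices: FS = Σ[c'·Δl_i + (W_i cosα_i − u_i·Δl_i)·tanφ'] / Σ W_i sinα_i, with Δl_i = b_i / cosα_i.
Slice 1: Δl = 2.1/cos(-8.2°) = 2.122 m; N'_1 = 65·cos(-8.2°) − 1·2.122 = 62.2; c'Δl = 28.86; W sinα = -9.3
Slice 2: Δl = 2.7/cos3.7° = 2.706 m; N'_2 = 256·cos3.7° − 33·2.706 = 166.2; c'Δl = 36.80; W sinα = 16.5
Slice 3: Δl = 2.8/cos17.6° = 2.938 m; N'_3 = 345·cos17.6° − 44·2.938 = 199.6; c'Δl = 39.95; W sinα = 104.3
Slice 4: Δl = 1.3/cos28.6° = 1.481 m; N'_4 = 139·cos28.6° − 4·1.481 = 116.1; c'Δl = 20.14; W sinα = 66.5
Slice 5: Δl = 2.2/cos39.1° = 2.835 m; N'_5 = 187·cos39.1° − 15·2.835 = 102.6; c'Δl = 38.55; W sinα = 117.9
Slice 6: Δl = 2.3/cos55.6° = 4.071 m; N'_6 = 91·cos55.6° − 3·4.071 = 39.2; c'Δl = 55.37; W sinα = 75.1
Σc'Δl = 219.7 kN/m; ΣN' = 685.9 kN/m; ΣW sinα = 371.1 kN/m
Resisting = 219.7 + 685.9·tan21.9° = 219.7 + 275.7 = 495.4 kN/m
FS = 495.4 / 371.1 = 1.335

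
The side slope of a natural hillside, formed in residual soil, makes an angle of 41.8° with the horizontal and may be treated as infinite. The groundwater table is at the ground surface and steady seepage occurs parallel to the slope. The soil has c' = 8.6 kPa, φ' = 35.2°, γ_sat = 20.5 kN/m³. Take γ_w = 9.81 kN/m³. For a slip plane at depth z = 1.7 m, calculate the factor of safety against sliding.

FS = 0.91

With seepage parallel to the slope and the water table at the surface, the effective normal stress on the slip plane uses the buoyant unit weight γ' = γ_sat − γ_w while the driving shear stress uses γ_sat:
FS = [c' + γ' z cos²β tanφ'] / [γ_sat z sinβ cosβ]
γ' = 20.5 − 9.81 = 10.69 kN/m³
Numerator = 8.6 + 10.69·1.7·cos²41.8°·tan35.2° = 8.6 + 10.69·1.7·0.5557·0.7054 = 15.724 kPa
Denominator = 20.5·1.7·sin41.8°·cos41.8° = 20.5·1.7·0.6665·0.7455 = 17.316 kPa
FS = 15.724 / 17.316 = 0.908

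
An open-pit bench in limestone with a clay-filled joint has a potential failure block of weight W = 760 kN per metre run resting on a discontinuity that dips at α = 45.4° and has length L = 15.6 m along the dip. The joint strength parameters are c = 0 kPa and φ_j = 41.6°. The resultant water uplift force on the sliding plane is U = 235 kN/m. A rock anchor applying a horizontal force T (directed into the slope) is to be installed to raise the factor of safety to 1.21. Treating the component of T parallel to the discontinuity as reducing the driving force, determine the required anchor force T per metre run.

T = 263 kN/m

Resolving forces along and normal to the sliding plane, with the horizontal anchor force T adding T·sinα to the effective normal force and T·cosα acting up the plane against the driving force:
FS = [cL + (W cosα − U + T sinα) tanφ_j] / [W sinα − T cosα]
Without the anchor: N' = 298.6 kN/m, driving T_d = 541.1 kN/m, resisting R = 0·15.6 + 298.6·tan41.6° = 265.1 kN/m, FS = 0.49.
Setting FS = 1.21 and solving for T:
1.21·(541.1 − T cos45.4°) = 265.1 + T sin45.4°·tan41.6°
T·(sin45.4°·tan41.6° + 1.21·cos45.4°) = 1.21·541.1 − 265.1
T·(0.7120·0.8878 + 1.21·0.7022) = 654.8 − 265.1 = 389.6
T·1.4818 = 389.6
T = 263.0 kN/m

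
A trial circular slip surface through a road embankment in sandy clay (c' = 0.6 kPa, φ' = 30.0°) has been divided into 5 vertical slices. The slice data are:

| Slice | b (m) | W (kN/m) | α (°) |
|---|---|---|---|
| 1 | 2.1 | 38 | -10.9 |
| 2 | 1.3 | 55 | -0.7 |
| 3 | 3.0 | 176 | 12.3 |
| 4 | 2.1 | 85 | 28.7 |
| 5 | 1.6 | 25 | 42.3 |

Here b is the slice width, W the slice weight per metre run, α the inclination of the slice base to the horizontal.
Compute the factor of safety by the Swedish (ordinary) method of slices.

FS = 2.44

Ordinary method of slices: FS = Σ[c'·Δl_i + (W_i cosα_i)·tanφ'] / Σ W_i sinα_i, with Δl_i = b_i / cosα_i.
Slice 1: Δl = 2.1/cos(-10.9°) = 2.139 m; N'_1 = 38·cos(-10.9°) = 37.3; c'Δl = 1.28; W sinα = -7.2
Slice 2: Δl = 1.3/cos(-0.7°) = 1.300 m; N'_2 = 55·cos(-0.7°) = 55.0; c'Δl = 0.78; W sinα = -0.7
Slice 3: Δl = 3.0/cos12.3° = 3.070 m; N'_3 = 176·cos12.3° = 172.0; c'Δl = 1.84; W sinα = 37.5
Slice 4: Δl = 2.1/cos28.7° = 2.394 m; N'_4 = 85·cos28.7° = 74.6; c'Δl = 1.44; W sinα = 40.8
Slice 5: Δl = 1.6/cos42.3° = 2.163 m; N'_5 = 25·cos42.3° = 18.5; c'Δl = 1.30; W sinα = 16.8
Σc'Δl = 6.6 kN/m; ΣN' = 357.3 kN/m; ΣW sinα = 87.3 kN/m
Resisting = 6.6 + 357.3·tan30.0° = 6.6 + 206.3 = 212.9 kN/m
FS = 212.9 / 87.3 = 2.440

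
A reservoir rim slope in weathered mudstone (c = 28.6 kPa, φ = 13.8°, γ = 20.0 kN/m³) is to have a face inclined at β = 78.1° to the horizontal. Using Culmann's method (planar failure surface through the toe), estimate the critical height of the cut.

H_c = 9.60 m

Culmann's analysis gives the critical failure plane at α_cr = (β + φ)/2 = (78.1 + 13.8)/2 = 45.9°, and the critical height
H_c = (4c/γ) · sinβ cosφ / [1 − cos(β − φ)]
    = (4·28.6/20.0) · sin78.1°·cos13.8° / [1 − cos(64.3°)]
    = 5.720 · 0.9785·0.9711 / [1 − 0.4337]
    = 5.720 · 0.9503 / 0.5663
    = 9.60 m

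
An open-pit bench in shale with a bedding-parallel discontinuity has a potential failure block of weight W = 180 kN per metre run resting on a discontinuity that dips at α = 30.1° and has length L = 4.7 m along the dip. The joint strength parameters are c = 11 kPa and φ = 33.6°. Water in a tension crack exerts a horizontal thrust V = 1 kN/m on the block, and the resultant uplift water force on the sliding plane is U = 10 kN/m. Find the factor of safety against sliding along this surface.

FS = 1.63

Resolving the block weight along and normal to the plane and applying the Mohr–Coulomb strength on the joint:
N' = W cosα − U − V sinα = 180·cos30.1° − 10 − 1·sin30.1° = 145.2 kN/m
Driving force T = W sinα + V cosα = 180·sin30.1° + 1·cos30.1° = 91.1 kN/m
Resisting force R = c·L + N'·tanφ = 11·4.7 + 145.2·tan33.6° = 51.7 + 96.5 = 148.2 kN/m
FS = R / T = 148.2 / 91.1 = 1.626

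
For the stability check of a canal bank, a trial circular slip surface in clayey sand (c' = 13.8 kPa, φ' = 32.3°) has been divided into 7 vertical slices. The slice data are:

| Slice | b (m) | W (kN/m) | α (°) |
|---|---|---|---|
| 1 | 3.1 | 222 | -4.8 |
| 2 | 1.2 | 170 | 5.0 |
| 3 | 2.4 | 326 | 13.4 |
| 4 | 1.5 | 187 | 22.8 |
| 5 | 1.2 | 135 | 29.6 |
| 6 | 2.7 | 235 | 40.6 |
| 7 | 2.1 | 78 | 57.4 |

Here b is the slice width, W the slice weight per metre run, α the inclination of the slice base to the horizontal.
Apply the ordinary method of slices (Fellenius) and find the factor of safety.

FS = 2.35

Ordinary method of slices: FS = Σ[c'·Δl_i + (W_i cosα_i)·tanφ'] / Σ W_i sinα_i, with Δl_i = b_i / cosα_i.
Slice 1: Δl = 3.1/cos(-4.8°) = 3.111 m; N'_1 = 222·cos(-4.8°) = 221.2; c'Δl = 42.93; W sinα = -18.6
Slice 2: Δl = 1.2/cos5.0° = 1.205 m; N'_2 = 170·cos5.0° = 169.4; c'Δl = 16.62; W sinα = 14.8
Slice 3: Δl = 2.4/cos13.4° = 2.467 m; N'_3 = 326·cos13.4° = 317.1; c'Δl = 34.05; W sinα = 75.5
Slice 4: Δl = 1.5/cos22.8° = 1.627 m; N'_4 = 187·cos22.8° = 172.4; c'Δl = 22.45; W sinα = 72.5
Slice 5: Δl = 1.2/cos29.6° = 1.380 m; N'_5 = 135·cos29.6° = 117.4; c'Δl = 19.05; W sinα = 66.7
Slice 6: Δl = 2.7/cos40.6° = 3.556 m; N'_6 = 235·cos40.6° = 178.4; c'Δl = 49.07; W sinα = 152.9
Slice 7: Δl = 2.1/cos57.4° = 3.898 m; N'_7 = 78·cos57.4° = 42.0; c'Δl = 53.79; W sinα = 65.7
Σc'Δl = 238.0 kN/m; ΣN' = 1217.9 kN/m; ΣW sinα = 429.6 kN/m
Resisting = 238.0 + 1217.9·tan32.3° = 238.0 + 769.9 = 1007.9 kN/m
FS = 1007.9 / 429.6 = 2.346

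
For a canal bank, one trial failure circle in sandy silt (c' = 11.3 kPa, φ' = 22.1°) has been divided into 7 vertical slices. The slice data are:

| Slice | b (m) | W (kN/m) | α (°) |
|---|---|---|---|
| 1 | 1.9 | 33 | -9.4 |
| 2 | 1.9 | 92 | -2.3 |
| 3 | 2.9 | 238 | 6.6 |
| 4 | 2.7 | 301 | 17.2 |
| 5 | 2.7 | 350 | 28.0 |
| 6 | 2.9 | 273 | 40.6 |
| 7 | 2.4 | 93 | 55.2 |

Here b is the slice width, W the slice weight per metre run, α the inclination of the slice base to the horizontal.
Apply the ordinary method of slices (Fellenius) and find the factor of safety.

FS = 1.38

Ordinary method of slices: FS = Σ[c'·Δl_i + (W_i cosα_i)·tanφ'] / Σ W_i sinα_i, with Δl_i = b_i / cosα_i.
Slice 1: Δl = 1.9/cos(-9.4°) = 1.926 m; N'_1 = 33·cos(-9.4°) = 32.6; c'Δl = 21.76; W sinα = -5.4
Slice 2: Δl = 1.9/cos(-2.3°) = 1.902 m; N'_2 = 92·cos(-2.3°) = 91.9; c'Δl = 21.49; W sinα = -3.7
Slice 3: Δl = 2.9/cos6.6° = 2.919 m; N'_3 = 238·cos6.6° = 236.4; c'Δl = 32.99; W sinα = 27.4
Slice 4: Δl = 2.7/cos17.2° = 2.826 m; N'_4 = 301·cos17.2° = 287.5; c'Δl = 31.94; W sinα = 89.0
Slice 5: Δl = 2.7/cos28.0° = 3.058 m; N'_5 = 350·cos28.0° = 309.0; c'Δl = 34.55; W sinα = 164.3
Slice 6: Δl = 2.9/cos40.6° = 3.819 m; N'_6 = 273·cos40.6° = 207.3; c'Δl = 43.16; W sinα = 177.7
Slice 7: Δl = 2.4/cos55.2° = 4.205 m; N'_7 = 93·cos55.2° = 53.1; c'Δl = 47.52; W sinα = 76.4
Σc'Δl = 233.4 kN/m; ΣN' = 1217.8 kN/m; ΣW sinα = 525.6 kN/m
Resisting = 233.4 + 1217.8·tan22.1° = 233.4 + 494.5 = 727.9 kN/m
FS = 727.9 / 525.6 = 1.385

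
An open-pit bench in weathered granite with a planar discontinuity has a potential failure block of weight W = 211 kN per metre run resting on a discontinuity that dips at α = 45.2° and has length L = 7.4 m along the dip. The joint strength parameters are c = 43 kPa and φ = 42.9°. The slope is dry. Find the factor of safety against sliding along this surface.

Resolving the block weight along and normal to the plane and applying the Mohr–Coulomb strength on the joint:
N' = W cosα = 211·cos45.2° = 148.7 kN/m
Driving force T = W sinα = 211·sin45.2° = 149.7 kN/m
Resisting force R = c·L + N'·tanφ = 43·7.4 + 148.7·tan42.9° = 318.2 + 138.2 = 456.4 kN/m
FS = R / T = 456.4 / 149.7 = 3.048

FS = 3.05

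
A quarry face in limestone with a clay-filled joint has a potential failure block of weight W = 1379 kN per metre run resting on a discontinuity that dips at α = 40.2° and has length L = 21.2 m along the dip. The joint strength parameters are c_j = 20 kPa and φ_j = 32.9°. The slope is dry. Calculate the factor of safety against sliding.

Resolving the block weight along and normal to the plane and applying the Mohr–Coulomb strength on the joint:
N' = W cosα = 1379·cos40.2° = 1053.3 kN/m
Driving force T = W sinα = 1379·sin40.2° = 890.1 kN/m
Resisting force R = c_j·L + N'·tanφ_j = 20·21.2 + 1053.3·tan32.9° = 424.0 + 681.4 = 1105.4 kN/m
FS = R / T = 1105.4 / 890.1 = 1.242

FS = 1.24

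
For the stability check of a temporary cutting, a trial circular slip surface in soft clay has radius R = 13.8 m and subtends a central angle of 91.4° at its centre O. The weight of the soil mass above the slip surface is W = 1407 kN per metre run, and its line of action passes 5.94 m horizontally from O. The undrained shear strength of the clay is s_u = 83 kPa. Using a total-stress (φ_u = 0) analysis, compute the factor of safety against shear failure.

FS = 3.02

Taking moments about the centre O, the resisting moment is provided by the undrained shear strength acting along the arc:
Arc length L_a = R·θ = 13.8·(91.4°·π/180) = 13.8·1.5952 = 22.01 m
M_R = s_u·L_a·R = 83·22.01·13.8 = 25215.0 kN·m/m
M_D = W·d = 1407·5.94 = 8357.6 kN·m/m
FS = M_R / M_D = 25215.0 / 8357.6 = 3.017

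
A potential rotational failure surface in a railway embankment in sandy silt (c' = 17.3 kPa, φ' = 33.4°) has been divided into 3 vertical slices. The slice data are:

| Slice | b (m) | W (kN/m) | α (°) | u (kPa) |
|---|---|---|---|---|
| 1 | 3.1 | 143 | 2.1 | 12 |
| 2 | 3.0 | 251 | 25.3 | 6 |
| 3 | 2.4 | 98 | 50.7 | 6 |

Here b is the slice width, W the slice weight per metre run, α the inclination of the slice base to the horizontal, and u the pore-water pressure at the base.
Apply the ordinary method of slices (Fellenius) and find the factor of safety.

Ordinary method of slices: FS = Σ[c'·Δl_i + (W_i cosα_i − u_i·Δl_i)·tanφ'] / Σ W_i sinα_i, with Δl_i = b_i / cosα_i.
Slice 1: Δl = 3.1/cos2.1° = 3.102 m; N'_1 = 143·cos2.1° − 12·3.102 = 105.7; c'Δl = 53.67; W sinα = 5.2
Slice 2: Δl = 3.0/cos25.3° = 3.318 m; N'_2 = 251·cos25.3° − 6·3.318 = 207.0; c'Δl = 57.41; W sinα = 107.3
Slice 3: Δl = 2.4/cos50.7° = 3.789 m; N'_3 = 98·cos50.7° − 6·3.789 = 39.3; c'Δl = 65.55; W sinα = 75.8
Σc'Δl = 176.6 kN/m; ΣN' = 352.0 kN/m; ΣW sinα = 188.3 kN/m
Resisting = 176.6 + 352.0·tan33.4° = 176.6 + 232.1 = 408.7 kN/m
FS = 408.7 / 188.3 = 2.170

FS = 2.17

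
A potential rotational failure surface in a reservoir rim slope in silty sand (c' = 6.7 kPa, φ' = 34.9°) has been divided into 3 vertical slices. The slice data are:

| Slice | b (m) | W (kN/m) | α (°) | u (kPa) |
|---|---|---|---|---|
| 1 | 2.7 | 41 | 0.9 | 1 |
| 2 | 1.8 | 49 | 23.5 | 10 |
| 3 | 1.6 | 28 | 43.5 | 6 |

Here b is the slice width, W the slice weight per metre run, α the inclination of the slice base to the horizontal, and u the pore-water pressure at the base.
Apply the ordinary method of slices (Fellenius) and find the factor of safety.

Ordinary method of slices: FS = Σ[c'·Δl_i + (W_i cosα_i − u_i·Δl_i)·tanφ'] / Σ W_i sinα_i, with Δl_i = b_i / cosα_i.
Slice 1: Δl = 2.7/cos0.9° = 2.700 m; N'_1 = 41·cos0.9° − 1·2.700 = 38.3; c'Δl = 18.09; W sinα = 0.6
Slice 2: Δl = 1.8/cos23.5° = 1.963 m; N'_2 = 49·cos23.5° − 10·1.963 = 25.3; c'Δl = 13.15; W sinα = 19.5
Slice 3: Δl = 1.6/cos43.5° = 2.206 m; N'_3 = 28·cos43.5° − 6·2.206 = 7.1; c'Δl = 14.78; W sinα = 19.3
Σc'Δl = 46.0 kN/m; ΣN' = 70.7 kN/m; ΣW sinα = 39.5 kN/m
Resisting = 46.0 + 70.7·tan34.9° = 46.0 + 49.3 = 95.3 kN/m
FS = 95.3 / 39.5 = 2.416

FS = 2.42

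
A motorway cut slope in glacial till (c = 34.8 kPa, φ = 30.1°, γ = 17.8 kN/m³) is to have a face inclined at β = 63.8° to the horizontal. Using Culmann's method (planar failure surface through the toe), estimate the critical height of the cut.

Culmann's analysis gives the critical failure plane at α_cr = (β + φ)/2 = (63.8 + 30.1)/2 = 47.0°, and the critical height
H_c = (4c/γ) · sinβ cosφ / [1 − cos(β − φ)]
    = (4·34.8/17.8) · sin63.8°·cos30.1° / [1 − cos(33.7°)]
    = 7.820 · 0.8973·0.8652 / [1 − 0.8320]
    = 7.820 · 0.7763 / 0.1680
    = 36.12 m

H_c = 36.12 m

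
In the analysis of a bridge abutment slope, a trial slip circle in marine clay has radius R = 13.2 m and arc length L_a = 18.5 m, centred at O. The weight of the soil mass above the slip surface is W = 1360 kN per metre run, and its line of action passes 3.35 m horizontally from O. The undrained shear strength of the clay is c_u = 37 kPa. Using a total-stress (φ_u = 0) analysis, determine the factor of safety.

FS = 1.98

Taking moments about the centre O, the resisting moment is provided by the undrained shear strength acting along the arc:
M_R = c_u·L_a·R = 37·18.50·13.2 = 9035.4 kN·m/m
M_D = W·d = 1360·3.35 = 4556.0 kN·m/m
FS = M_R / M_D = 9035.4 / 4556.0 = 1.983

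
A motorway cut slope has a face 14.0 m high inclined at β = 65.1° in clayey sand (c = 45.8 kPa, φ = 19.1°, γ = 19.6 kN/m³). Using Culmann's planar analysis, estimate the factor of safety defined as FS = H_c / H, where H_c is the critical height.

H_c = (4c/γ) · sinβ cosφ / [1 − cos(β − φ)]
    = (4·45.8/19.6) · sin65.1°·cos19.1° / [1 − cos46.0°]
    = 9.347 · 0.8571 / 0.3053 = 26.24 m
FS = H_c / H = 26.24 / 14.0 = 1.874

FS = 1.87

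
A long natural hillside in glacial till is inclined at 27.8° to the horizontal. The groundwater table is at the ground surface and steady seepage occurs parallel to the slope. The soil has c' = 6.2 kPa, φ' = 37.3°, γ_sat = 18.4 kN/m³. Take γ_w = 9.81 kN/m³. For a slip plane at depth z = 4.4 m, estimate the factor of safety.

FS = 0.86

With seepage parallel to the slope and the water table at the surface, the effective normal stress on the slip plane uses the buoyant unit weight γ' = γ_sat − γ_w while the driving shear stress uses γ_sat:
FS = [c' + γ' z cos²β tanφ'] / [γ_sat z sinβ cosβ]
γ' = 18.4 − 9.81 = 8.59 kN/m³
Numerator = 6.2 + 8.59·4.4·cos²27.8°·tan37.3° = 6.2 + 8.59·4.4·0.7825·0.7618 = 28.730 kPa
Denominator = 18.4·4.4·sin27.8°·cos27.8° = 18.4·4.4·0.4664·0.8846 = 33.401 kPa
FS = 28.730 / 33.401 = 0.860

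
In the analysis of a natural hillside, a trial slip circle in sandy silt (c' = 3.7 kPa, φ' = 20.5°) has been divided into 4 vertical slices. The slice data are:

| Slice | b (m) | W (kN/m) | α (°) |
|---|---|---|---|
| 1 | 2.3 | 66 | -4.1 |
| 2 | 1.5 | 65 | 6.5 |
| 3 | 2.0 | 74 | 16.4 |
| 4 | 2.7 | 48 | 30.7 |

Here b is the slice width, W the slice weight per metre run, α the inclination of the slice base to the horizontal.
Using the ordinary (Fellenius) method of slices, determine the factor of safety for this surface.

FS = 2.59

Ordinary method of slices: FS = Σ[c'·Δl_i + (W_i cosα_i)·tanφ'] / Σ W_i sinα_i, with Δl_i = b_i / cosα_i.
Slice 1: Δl = 2.3/cos(-4.1°) = 2.306 m; N'_1 = 66·cos(-4.1°) = 65.8; c'Δl = 8.53; W sinα = -4.7
Slice 2: Δl = 1.5/cos6.5° = 1.510 m; N'_2 = 65·cos6.5° = 64.6; c'Δl = 5.59; W sinα = 7.4
Slice 3: Δl = 2.0/cos16.4° = 2.085 m; N'_3 = 74·cos16.4° = 71.0; c'Δl = 7.71; W sinα = 20.9
Slice 4: Δl = 2.7/cos30.7° = 3.140 m; N'_4 = 48·cos30.7° = 41.3; c'Δl = 11.62; W sinα = 24.5
Σc'Δl = 33.4 kN/m; ΣN' = 242.7 kN/m; ΣW sinα = 48.0 kN/m
Resisting = 33.4 + 242.7·tan20.5° = 33.4 + 90.7 = 124.2 kN/m
FS = 124.2 / 48.0 = 2.585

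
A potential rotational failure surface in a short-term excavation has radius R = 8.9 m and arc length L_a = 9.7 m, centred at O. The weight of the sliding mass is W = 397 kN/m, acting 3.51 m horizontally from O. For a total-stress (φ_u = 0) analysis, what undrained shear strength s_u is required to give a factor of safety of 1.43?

s_u = 23.1 kPa

FS = s_u·L_a·R / (W·d), so s_u = FS·W·d / (L_a·R).
s_u = 1.43·397·3.51 / (9.70·8.9) = 1992.7 / 86.33 = 23.08 kPa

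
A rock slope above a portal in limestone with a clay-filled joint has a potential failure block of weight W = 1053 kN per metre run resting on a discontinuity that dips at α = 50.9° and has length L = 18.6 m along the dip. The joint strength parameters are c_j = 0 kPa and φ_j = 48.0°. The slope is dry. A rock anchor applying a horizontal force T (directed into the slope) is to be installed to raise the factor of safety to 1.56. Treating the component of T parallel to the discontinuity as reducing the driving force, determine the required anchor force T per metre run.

Resolving forces along and normal to the sliding plane, with the horizontal anchor force T adding T·sinα to the effective normal force and T·cosα acting up the plane against the driving force:
FS = [c_jL + (W cosα + T sinα) tanφ_j] / [W sinα − T cosα]
Without the anchor: N' = 664.1 kN/m, driving T_d = 817.2 kN/m, resisting R = 0·18.6 + 664.1·tan48.0° = 737.6 kN/m, FS = 0.90.
Setting FS = 1.56 and solving for T:
1.56·(817.2 − T cos50.9°) = 737.6 + T sin50.9°·tan48.0°
T·(sin50.9°·tan48.0° + 1.56·cos50.9°) = 1.56·817.2 − 737.6
T·(0.7760·1.1106 + 1.56·0.6307) = 1274.8 − 737.6 = 537.2
T·1.8457 = 537.2
T = 291.1 kN/m

T = 291 kN/m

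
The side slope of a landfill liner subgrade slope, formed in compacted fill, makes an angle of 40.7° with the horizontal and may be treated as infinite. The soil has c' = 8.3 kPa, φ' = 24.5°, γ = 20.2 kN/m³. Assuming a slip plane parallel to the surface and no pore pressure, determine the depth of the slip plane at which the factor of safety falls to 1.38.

z = 0.98 m

Setting FS = 1.38 in FS = [c' + γz cos²β tanφ'] / [γz sinβ cosβ] and solving for z:
z = c' / [γ cosβ (FS·sinβ − cosβ·tanφ')]
  = 8.3 / [20.2·cos40.7°·(1.38·sin40.7° − cos40.7°·tan24.5°)]
  = 8.3 / [20.2·0.7581·(1.38·0.6521 − 0.7581·0.4557)]
  = 8.3 / 8.4902 = 0.978 m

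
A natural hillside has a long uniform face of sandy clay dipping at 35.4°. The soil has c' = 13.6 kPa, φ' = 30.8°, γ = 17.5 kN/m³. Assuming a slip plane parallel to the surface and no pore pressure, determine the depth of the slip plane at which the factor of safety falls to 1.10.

Setting FS = 1.10 in FS = [c' + γz cos²β tanφ'] / [γz sinβ cosβ] and solving for z:
z = c' / [γ cosβ (FS·sinβ − cosβ·tanφ')]
  = 13.6 / [17.5·cos35.4°·(1.10·sin35.4° − cos35.4°·tan30.8°)]
  = 13.6 / [17.5·0.8151·(1.10·0.5793 − 0.8151·0.5961)]
  = 13.6 / 2.1582 = 6.302 m

z = 6.30 m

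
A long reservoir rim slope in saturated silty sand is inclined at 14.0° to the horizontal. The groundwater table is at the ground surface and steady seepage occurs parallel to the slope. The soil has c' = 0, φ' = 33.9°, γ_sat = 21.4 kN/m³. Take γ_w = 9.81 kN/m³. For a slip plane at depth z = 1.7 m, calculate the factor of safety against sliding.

With seepage parallel to the slope and the water table at the surface, the effective normal stress on the slip plane uses the buoyant unit weight γ' = γ_sat − γ_w while the driving shear stress uses γ_sat:
FS = [c' + γ' z cos²β tanφ'] / [γ_sat z sinβ cosβ]
(For c' = 0 this reduces to FS = (γ'/γ_sat)·tanφ'/tanβ.)
γ' = 21.4 − 9.81 = 11.59 kN/m³
Numerator = 0.0 + 11.59·1.7·cos²14.0°·tan33.9° = 0.0 + 11.59·1.7·0.9415·0.6720 = 12.465 kPa
Denominator = 21.4·1.7·sin14.0°·cos14.0° = 21.4·1.7·0.2419·0.9703 = 8.540 kPa
FS = 12.465 / 8.540 = 1.460

FS = 1.46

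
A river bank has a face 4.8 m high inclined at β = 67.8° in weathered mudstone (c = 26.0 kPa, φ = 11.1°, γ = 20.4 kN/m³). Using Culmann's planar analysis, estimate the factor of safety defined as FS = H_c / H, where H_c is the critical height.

FS = 2.14

H_c = (4c/γ) · sinβ cosφ / [1 − cos(β − φ)]
    = (4·26.0/20.4) · sin67.8°·cos11.1° / [1 − cos56.7°]
    = 5.098 · 0.9086 / 0.4510 = 10.27 m
FS = H_c / H = 10.27 / 4.8 = 2.140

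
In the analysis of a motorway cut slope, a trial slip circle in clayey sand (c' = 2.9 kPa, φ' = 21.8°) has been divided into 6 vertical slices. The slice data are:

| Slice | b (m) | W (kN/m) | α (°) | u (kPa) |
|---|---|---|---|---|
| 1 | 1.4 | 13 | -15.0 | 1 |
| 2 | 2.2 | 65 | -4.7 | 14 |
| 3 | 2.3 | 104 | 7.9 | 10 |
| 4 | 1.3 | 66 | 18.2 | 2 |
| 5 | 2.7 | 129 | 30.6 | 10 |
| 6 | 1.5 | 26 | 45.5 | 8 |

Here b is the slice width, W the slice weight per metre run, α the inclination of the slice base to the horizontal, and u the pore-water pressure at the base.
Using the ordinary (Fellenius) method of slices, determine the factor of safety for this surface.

FS = 1.29

Ordinary method of slices: FS = Σ[c'·Δl_i + (W_i cosα_i − u_i·Δl_i)·tanφ'] / Σ W_i sinα_i, with Δl_i = b_i / cosα_i.
Slice 1: Δl = 1.4/cos(-15.0°) = 1.449 m; N'_1 = 13·cos(-15.0°) − 1·1.449 = 11.1; c'Δl = 4.20; W sinα = -3.4
Slice 2: Δl = 2.2/cos(-4.7°) = 2.207 m; N'_2 = 65·cos(-4.7°) − 14·2.207 = 33.9; c'Δl = 6.40; W sinα = -5.3
Slice 3: Δl = 2.3/cos7.9° = 2.322 m; N'_3 = 104·cos7.9° − 10·2.322 = 79.8; c'Δl = 6.73; W sinα = 14.3
Slice 4: Δl = 1.3/cos18.2° = 1.368 m; N'_4 = 66·cos18.2° − 2·1.368 = 60.0; c'Δl = 3.97; W sinα = 20.6
Slice 5: Δl = 2.7/cos30.6° = 3.137 m; N'_5 = 129·cos30.6° − 10·3.137 = 79.7; c'Δl = 9.10; W sinα = 65.7
Slice 6: Δl = 1.5/cos45.5° = 2.140 m; N'_6 = 26·cos45.5° − 8·2.140 = 1.1; c'Δl = 6.21; W sinα = 18.5
Σc'Δl = 36.6 kN/m; ΣN' = 265.5 kN/m; ΣW sinα = 110.4 kN/m
Resisting = 36.6 + 265.5·tan21.8° = 36.6 + 106.2 = 142.8 kN/m
FS = 142.8 / 110.4 = 1.293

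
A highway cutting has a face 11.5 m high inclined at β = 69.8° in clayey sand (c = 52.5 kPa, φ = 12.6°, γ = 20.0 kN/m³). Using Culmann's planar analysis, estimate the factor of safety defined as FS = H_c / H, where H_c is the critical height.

H_c = (4c/γ) · sinβ cosφ / [1 − cos(β − φ)]
    = (4·52.5/20.0) · sin69.8°·cos12.6° / [1 − cos57.2°]
    = 10.500 · 0.9159 / 0.4583 = 20.98 m
FS = H_c / H = 20.98 / 11.5 = 1.825

FS = 1.82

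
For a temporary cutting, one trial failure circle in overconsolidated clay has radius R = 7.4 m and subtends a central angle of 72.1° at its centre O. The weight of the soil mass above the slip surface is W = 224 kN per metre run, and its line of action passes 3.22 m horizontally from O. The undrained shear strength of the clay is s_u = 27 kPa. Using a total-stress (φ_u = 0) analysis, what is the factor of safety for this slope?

Taking moments about the centre O, the resisting moment is provided by the undrained shear strength acting along the arc:
Arc length L_a = R·θ = 7.4·(72.1°·π/180) = 7.4·1.2584 = 9.31 m
M_R = s_u·L_a·R = 27·9.31·7.4 = 1860.5 kN·m/m
M_D = W·d = 224·3.22 = 721.3 kN·m/m
FS = M_R / M_D = 1860.5 / 721.3 = 2.580

FS = 2.58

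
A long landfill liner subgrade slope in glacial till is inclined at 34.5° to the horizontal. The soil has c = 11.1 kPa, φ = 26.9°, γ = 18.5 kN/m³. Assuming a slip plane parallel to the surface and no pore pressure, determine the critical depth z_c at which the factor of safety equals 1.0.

Setting FS = 1.00 in FS = [c + γz cos²β tanφ] / [γz sinβ cosβ] and solving for z:
z = c / [γ cosβ (FS·sinβ − cosβ·tanφ)]
  = 11.1 / [18.5·cos34.5°·(1.00·sin34.5° − cos34.5°·tan26.9°)]
  = 11.1 / [18.5·0.8241·(1.00·0.5664 − 0.8241·0.5073)]
  = 11.1 / 2.2611 = 4.909 m

z_c = 4.91 m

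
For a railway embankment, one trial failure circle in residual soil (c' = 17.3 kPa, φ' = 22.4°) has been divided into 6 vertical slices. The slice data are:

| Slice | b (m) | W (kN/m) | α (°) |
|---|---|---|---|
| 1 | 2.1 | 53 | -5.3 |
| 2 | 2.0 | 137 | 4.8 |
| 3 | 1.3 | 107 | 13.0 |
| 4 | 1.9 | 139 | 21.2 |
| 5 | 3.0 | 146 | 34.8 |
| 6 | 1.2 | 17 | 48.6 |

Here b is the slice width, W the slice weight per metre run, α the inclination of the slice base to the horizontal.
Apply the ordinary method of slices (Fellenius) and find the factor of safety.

Ordinary method of slices: FS = Σ[c'·Δl_i + (W_i cosα_i)·tanφ'] / Σ W_i sinα_i, with Δl_i = b_i / cosα_i.
Slice 1: Δl = 2.1/cos(-5.3°) = 2.109 m; N'_1 = 53·cos(-5.3°) = 52.8; c'Δl = 36.49; W sinα = -4.9
Slice 2: Δl = 2.0/cos4.8° = 2.007 m; N'_2 = 137·cos4.8° = 136.5; c'Δl = 34.72; W sinα = 11.5
Slice 3: Δl = 1.3/cos13.0° = 1.334 m; N'_3 = 107·cos13.0° = 104.3; c'Δl = 23.08; W sinα = 24.1
Slice 4: Δl = 1.9/cos21.2° = 2.038 m; N'_4 = 139·cos21.2° = 129.6; c'Δl = 35.26; W sinα = 50.3
Slice 5: Δl = 3.0/cos34.8° = 3.653 m; N'_5 = 146·cos34.8° = 119.9; c'Δl = 63.20; W sinα = 83.3
Slice 6: Δl = 1.2/cos48.6° = 1.815 m; N'_6 = 17·cos48.6° = 11.2; c'Δl = 31.39; W sinα = 12.8
Σc'Δl = 224.1 kN/m; ΣN' = 554.3 kN/m; ΣW sinα = 177.0 kN/m
Resisting = 224.1 + 554.3·tan22.4° = 224.1 + 228.5 = 452.6 kN/m
FS = 452.6 / 177.0 = 2.557

FS = 2.56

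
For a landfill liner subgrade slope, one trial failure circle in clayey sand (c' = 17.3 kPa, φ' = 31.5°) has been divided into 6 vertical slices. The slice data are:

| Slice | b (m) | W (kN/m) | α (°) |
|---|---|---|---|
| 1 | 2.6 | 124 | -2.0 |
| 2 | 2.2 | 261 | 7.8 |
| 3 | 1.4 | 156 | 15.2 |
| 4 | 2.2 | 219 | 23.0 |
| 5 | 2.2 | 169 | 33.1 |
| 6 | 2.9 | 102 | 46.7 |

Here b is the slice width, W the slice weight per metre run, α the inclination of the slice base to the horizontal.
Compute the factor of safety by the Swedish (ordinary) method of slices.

FS = 2.62

Ordinary method of slices: FS = Σ[c'·Δl_i + (W_i cosα_i)·tanφ'] / Σ W_i sinα_i, with Δl_i = b_i / cosα_i.
Slice 1: Δl = 2.6/cos(-2.0°) = 2.602 m; N'_1 = 124·cos(-2.0°) = 123.9; c'Δl = 45.01; W sinα = -4.3
Slice 2: Δl = 2.2/cos7.8° = 2.221 m; N'_2 = 261·cos7.8° = 258.6; c'Δl = 38.42; W sinα = 35.4
Slice 3: Δl = 1.4/cos15.2° = 1.451 m; N'_3 = 156·cos15.2° = 150.5; c'Δl = 25.10; W sinα = 40.9
Slice 4: Δl = 2.2/cos23.0° = 2.390 m; N'_4 = 219·cos23.0° = 201.6; c'Δl = 41.35; W sinα = 85.6
Slice 5: Δl = 2.2/cos33.1° = 2.626 m; N'_5 = 169·cos33.1° = 141.6; c'Δl = 45.43; W sinα = 92.3
Slice 6: Δl = 2.9/cos46.7° = 4.229 m; N'_6 = 102·cos46.7° = 70.0; c'Δl = 73.15; W sinα = 74.2
Σc'Δl = 268.5 kN/m; ΣN' = 946.2 kN/m; ΣW sinα = 324.1 kN/m
Resisting = 268.5 + 946.2·tan31.5° = 268.5 + 579.8 = 848.3 kN/m
FS = 848.3 / 324.1 = 2.617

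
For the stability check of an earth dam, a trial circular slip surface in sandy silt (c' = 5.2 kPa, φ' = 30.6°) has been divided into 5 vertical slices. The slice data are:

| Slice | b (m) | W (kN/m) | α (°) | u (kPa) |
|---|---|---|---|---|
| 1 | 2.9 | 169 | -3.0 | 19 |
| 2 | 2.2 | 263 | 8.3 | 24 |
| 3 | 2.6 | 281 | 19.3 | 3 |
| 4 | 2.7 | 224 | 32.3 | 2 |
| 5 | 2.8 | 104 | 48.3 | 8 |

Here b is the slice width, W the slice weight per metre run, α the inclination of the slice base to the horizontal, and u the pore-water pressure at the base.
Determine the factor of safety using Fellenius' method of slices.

FS = 1.72

Ordinary method of slices: FS = Σ[c'·Δl_i + (W_i cosα_i − u_i·Δl_i)·tanφ'] / Σ W_i sinα_i, with Δl_i = b_i / cosα_i.
Slice 1: Δl = 2.9/cos(-3.0°) = 2.904 m; N'_1 = 169·cos(-3.0°) − 19·2.904 = 113.6; c'Δl = 15.10; W sinα = -8.8
Slice 2: Δl = 2.2/cos8.3° = 2.223 m; N'_2 = 263·cos8.3° − 24·2.223 = 206.9; c'Δl = 11.56; W sinα = 38.0
Slice 3: Δl = 2.6/cos19.3° = 2.755 m; N'_3 = 281·cos19.3° − 3·2.755 = 256.9; c'Δl = 14.33; W sinα = 92.9
Slice 4: Δl = 2.7/cos32.3° = 3.194 m; N'_4 = 224·cos32.3° − 2·3.194 = 183.0; c'Δl = 16.61; W sinα = 119.7
Slice 5: Δl = 2.8/cos48.3° = 4.209 m; N'_5 = 104·cos48.3° − 8·4.209 = 35.5; c'Δl = 21.89; W sinα = 77.7
Σc'Δl = 79.5 kN/m; ΣN' = 795.9 kN/m; ΣW sinα = 319.3 kN/m
Resisting = 79.5 + 795.9·tan30.6° = 79.5 + 470.7 = 550.2 kN/m
FS = 550.2 / 319.3 = 1.723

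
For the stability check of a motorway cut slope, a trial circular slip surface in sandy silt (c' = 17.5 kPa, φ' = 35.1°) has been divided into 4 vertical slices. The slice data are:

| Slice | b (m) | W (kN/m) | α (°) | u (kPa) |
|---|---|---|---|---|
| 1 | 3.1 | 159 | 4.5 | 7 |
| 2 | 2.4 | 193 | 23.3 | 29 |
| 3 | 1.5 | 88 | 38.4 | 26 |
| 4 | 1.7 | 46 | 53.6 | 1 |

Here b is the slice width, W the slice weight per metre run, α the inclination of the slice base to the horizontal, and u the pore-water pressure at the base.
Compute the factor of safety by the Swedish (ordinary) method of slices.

Ordinary method of slices: FS = Σ[c'·Δl_i + (W_i cosα_i − u_i·Δl_i)·tanφ'] / Σ W_i sinα_i, with Δl_i = b_i / cosα_i.
Slice 1: Δl = 3.1/cos4.5° = 3.110 m; N'_1 = 159·cos4.5° − 7·3.110 = 136.7; c'Δl = 54.42; W sinα = 12.5
Slice 2: Δl = 2.4/cos23.3° = 2.613 m; N'_2 = 193·cos23.3° − 29·2.613 = 101.5; c'Δl = 45.73; W sinα = 76.3
Slice 3: Δl = 1.5/cos38.4° = 1.914 m; N'_3 = 88·cos38.4° − 26·1.914 = 19.2; c'Δl = 33.50; W sinα = 54.7
Slice 4: Δl = 1.7/cos53.6° = 2.865 m; N'_4 = 46·cos53.6° − 1·2.865 = 24.4; c'Δl = 50.13; W sinα = 37.0
Σc'Δl = 183.8 kN/m; ΣN' = 281.9 kN/m; ΣW sinα = 180.5 kN/m
Resisting = 183.8 + 281.9·tan35.1° = 183.8 + 198.1 = 381.9 kN/m
FS = 381.9 / 180.5 = 2.116

FS = 2.12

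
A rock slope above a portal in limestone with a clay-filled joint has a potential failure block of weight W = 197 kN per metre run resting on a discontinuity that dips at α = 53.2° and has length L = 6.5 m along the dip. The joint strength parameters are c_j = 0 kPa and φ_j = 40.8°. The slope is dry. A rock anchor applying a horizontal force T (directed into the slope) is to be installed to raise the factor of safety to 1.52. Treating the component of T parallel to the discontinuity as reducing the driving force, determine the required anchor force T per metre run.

Resolving forces along and normal to the sliding plane, with the horizontal anchor force T adding T·sinα to the effective normal force and T·cosα acting up the plane against the driving force:
FS = [c_jL + (W cosα + T sinα) tanφ_j] / [W sinα − T cosα]
Without the anchor: N' = 118.0 kN/m, driving T_d = 157.7 kN/m, resisting R = 0·6.5 + 118.0·tan40.8° = 101.9 kN/m, FS = 0.65.
Setting FS = 1.52 and solving for T:
1.52·(157.7 − T cos53.2°) = 101.9 + T sin53.2°·tan40.8°
T·(sin53.2°·tan40.8° + 1.52·cos53.2°) = 1.52·157.7 − 101.9
T·(0.8007·0.8632 + 1.52·0.5990) = 239.8 − 101.9 = 137.9
T·1.6017 = 137.9
T = 86.1 kN/m

T = 86 kN/m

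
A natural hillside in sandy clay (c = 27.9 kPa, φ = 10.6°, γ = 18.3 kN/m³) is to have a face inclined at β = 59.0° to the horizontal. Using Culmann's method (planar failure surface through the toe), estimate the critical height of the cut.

H_c = 15.29 m

Culmann's analysis gives the critical failure plane at α_cr = (β + φ)/2 = (59.0 + 10.6)/2 = 34.8°, and the critical height
H_c = (4c/γ) · sinβ cosφ / [1 − cos(β − φ)]
    = (4·27.9/18.3) · sin59.0°·cos10.6° / [1 − cos(48.4°)]
    = 6.098 · 0.8572·0.9829 / [1 − 0.6639]
    = 6.098 · 0.8425 / 0.3361
    = 15.29 m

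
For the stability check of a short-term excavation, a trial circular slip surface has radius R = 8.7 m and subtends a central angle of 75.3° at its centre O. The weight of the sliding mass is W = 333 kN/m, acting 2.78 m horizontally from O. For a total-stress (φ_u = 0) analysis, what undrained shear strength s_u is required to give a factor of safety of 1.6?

s_u = 14.9 kPa

FS = s_u·L_a·R / (W·d), so s_u = FS·W·d / (L_a·R).
Arc length L_a = R·θ = 8.7·(75.3°·π/180) = 8.7·1.3142 = 11.43 m
s_u = 1.6·333·2.78 / (11.43·8.7) = 1481.2 / 99.47 = 14.89 kPa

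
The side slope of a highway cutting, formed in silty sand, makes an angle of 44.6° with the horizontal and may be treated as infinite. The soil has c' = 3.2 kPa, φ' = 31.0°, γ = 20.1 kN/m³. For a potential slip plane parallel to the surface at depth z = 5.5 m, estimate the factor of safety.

For an infinite slope with a slip plane parallel to the surface (no pore pressure): FS = [c' + γz cos²β tanφ'] / [γz sinβ cosβ].
γz = 20.1·5.5 = 110.55 kN/m²
Numerator = 3.2 + 110.55·cos²44.6°·tan31.0° = 3.2 + 110.55·0.5070·0.6009 = 36.876 kPa
Denominator = 110.55·sin44.6°·cos44.6° = 110.55·0.7022·0.7120 = 55.270 kPa
FS = 36.876 / 55.270 = 0.667

FS = 0.67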